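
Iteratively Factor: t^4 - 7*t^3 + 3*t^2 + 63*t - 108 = (t + 3)*(t^3 - 10*t^2 + 33*t - 36) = (t - 4)*(t + 3)*(t^2 - 6*t + 9) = (t - 4)*(t - 3)*(t + 3)*(t - 3)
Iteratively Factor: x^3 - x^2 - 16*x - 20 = (x + 2)*(x^2 - 3*x - 10) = (x + 2)^2*(x - 5)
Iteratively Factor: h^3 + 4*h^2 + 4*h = (h)*(h^2 + 4*h + 4) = h*(h + 2)*(h + 2)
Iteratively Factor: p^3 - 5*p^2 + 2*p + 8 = (p - 2)*(p^2 - 3*p - 4) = (p - 4)*(p - 2)*(p + 1)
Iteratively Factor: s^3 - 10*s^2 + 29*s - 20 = (s - 5)*(s^2 - 5*s + 4) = (s - 5)*(s - 4)*(s - 1)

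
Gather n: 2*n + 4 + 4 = 2*n + 8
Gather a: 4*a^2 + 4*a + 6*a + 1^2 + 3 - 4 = 4*a^2 + 10*a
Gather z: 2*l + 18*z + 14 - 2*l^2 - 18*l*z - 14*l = -2*l^2 - 12*l + z*(18 - 18*l) + 14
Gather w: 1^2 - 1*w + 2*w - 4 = w - 3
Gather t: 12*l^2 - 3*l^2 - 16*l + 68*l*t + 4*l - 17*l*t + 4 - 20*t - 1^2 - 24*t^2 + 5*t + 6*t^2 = 9*l^2 - 12*l - 18*t^2 + t*(51*l - 15) + 3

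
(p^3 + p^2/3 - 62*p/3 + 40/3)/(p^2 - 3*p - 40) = (3*p^2 - 14*p + 8)/(3*(p - 8))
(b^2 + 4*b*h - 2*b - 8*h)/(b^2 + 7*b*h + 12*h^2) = (b - 2)/(b + 3*h)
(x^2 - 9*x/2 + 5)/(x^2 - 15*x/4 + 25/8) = 4*(x - 2)/(4*x - 5)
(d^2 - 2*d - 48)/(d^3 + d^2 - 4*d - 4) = (d^2 - 2*d - 48)/(d^3 + d^2 - 4*d - 4)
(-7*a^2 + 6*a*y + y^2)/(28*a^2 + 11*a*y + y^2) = (-a + y)/(4*a + y)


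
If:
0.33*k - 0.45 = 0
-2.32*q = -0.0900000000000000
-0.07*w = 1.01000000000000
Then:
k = 1.36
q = 0.04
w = -14.43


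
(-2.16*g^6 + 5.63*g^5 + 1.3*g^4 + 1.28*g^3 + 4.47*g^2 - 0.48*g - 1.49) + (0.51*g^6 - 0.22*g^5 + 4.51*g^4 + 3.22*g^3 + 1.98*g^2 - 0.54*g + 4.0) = -1.65*g^6 + 5.41*g^5 + 5.81*g^4 + 4.5*g^3 + 6.45*g^2 - 1.02*g + 2.51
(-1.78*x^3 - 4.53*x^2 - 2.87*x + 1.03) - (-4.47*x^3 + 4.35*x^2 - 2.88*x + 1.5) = 2.69*x^3 - 8.88*x^2 + 0.00999999999999979*x - 0.47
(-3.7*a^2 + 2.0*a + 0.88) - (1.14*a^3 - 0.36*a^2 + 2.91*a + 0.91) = -1.14*a^3 - 3.34*a^2 - 0.91*a - 0.03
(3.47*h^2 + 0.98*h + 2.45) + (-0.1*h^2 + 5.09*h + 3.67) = 3.37*h^2 + 6.07*h + 6.12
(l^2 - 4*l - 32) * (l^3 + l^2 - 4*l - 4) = l^5 - 3*l^4 - 40*l^3 - 20*l^2 + 144*l + 128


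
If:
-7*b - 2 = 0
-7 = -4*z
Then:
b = -2/7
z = 7/4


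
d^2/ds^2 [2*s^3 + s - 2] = 12*s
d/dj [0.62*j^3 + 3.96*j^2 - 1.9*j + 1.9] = 1.86*j^2 + 7.92*j - 1.9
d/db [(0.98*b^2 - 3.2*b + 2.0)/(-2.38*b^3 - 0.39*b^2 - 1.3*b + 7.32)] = (2.3324*b^4 - 15.232*b^3 + 11.758*b^2 + 15.9072*b - 20.824)/(5.6644*b^6 + 1.8564*b^5 + 6.3401*b^4 - 33.8292*b^3 - 4.0196*b^2 - 19.032*b + 53.5824)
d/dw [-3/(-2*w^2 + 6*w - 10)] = 3*(3 - 2*w)/(2*(w^2 - 3*w + 5)^2)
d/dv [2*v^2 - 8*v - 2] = 4*v - 8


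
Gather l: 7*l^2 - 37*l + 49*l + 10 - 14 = 7*l^2 + 12*l - 4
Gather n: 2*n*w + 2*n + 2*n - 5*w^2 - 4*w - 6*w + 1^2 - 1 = n*(2*w + 4) - 5*w^2 - 10*w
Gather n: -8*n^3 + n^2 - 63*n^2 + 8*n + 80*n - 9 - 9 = -8*n^3 - 62*n^2 + 88*n - 18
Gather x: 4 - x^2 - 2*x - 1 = -x^2 - 2*x + 3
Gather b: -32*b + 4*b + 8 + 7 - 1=14 - 28*b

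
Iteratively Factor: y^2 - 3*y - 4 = (y + 1)*(y - 4)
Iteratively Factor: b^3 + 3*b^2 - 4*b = (b)*(b^2 + 3*b - 4) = b*(b + 4)*(b - 1)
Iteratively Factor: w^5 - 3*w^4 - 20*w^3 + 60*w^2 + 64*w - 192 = (w + 2)*(w^4 - 5*w^3 - 10*w^2 + 80*w - 96) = (w - 4)*(w + 2)*(w^3 - w^2 - 14*w + 24) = (w - 4)*(w - 3)*(w + 2)*(w^2 + 2*w - 8) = (w - 4)*(w - 3)*(w - 2)*(w + 2)*(w + 4)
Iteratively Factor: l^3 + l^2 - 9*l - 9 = (l + 3)*(l^2 - 2*l - 3) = (l - 3)*(l + 3)*(l + 1)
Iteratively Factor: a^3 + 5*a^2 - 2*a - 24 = (a + 4)*(a^2 + a - 6) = (a - 2)*(a + 4)*(a + 3)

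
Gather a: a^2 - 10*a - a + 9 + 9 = a^2 - 11*a + 18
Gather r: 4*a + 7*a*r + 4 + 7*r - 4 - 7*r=7*a*r + 4*a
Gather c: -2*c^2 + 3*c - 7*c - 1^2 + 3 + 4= -2*c^2 - 4*c + 6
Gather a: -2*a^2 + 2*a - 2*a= -2*a^2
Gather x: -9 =-9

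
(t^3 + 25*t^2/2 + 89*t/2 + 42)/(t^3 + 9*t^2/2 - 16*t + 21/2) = (2*t^2 + 11*t + 12)/(2*t^2 - 5*t + 3)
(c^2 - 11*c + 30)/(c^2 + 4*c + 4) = (c^2 - 11*c + 30)/(c^2 + 4*c + 4)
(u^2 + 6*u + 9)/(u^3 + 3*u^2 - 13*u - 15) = (u^2 + 6*u + 9)/(u^3 + 3*u^2 - 13*u - 15)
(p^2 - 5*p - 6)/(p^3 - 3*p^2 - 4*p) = (p - 6)/(p*(p - 4))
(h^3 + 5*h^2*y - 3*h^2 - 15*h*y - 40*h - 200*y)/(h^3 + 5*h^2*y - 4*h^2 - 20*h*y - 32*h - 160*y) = (h + 5)/(h + 4)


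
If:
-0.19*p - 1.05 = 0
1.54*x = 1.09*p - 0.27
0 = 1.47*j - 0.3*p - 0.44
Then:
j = -0.83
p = -5.53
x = -4.09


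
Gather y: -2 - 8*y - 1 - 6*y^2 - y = -6*y^2 - 9*y - 3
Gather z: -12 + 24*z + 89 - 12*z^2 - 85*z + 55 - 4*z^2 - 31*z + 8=-16*z^2 - 92*z + 140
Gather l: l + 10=l + 10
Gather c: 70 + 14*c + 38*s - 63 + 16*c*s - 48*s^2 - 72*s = c*(16*s + 14) - 48*s^2 - 34*s + 7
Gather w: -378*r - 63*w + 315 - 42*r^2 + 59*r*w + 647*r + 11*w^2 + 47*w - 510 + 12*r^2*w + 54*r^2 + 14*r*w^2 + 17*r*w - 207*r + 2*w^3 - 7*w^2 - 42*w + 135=12*r^2 + 62*r + 2*w^3 + w^2*(14*r + 4) + w*(12*r^2 + 76*r - 58) - 60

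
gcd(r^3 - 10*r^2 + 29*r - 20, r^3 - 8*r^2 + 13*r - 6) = r - 1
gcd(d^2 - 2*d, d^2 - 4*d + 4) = d - 2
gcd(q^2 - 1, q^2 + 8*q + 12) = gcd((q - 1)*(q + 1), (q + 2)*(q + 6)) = 1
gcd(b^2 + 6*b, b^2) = b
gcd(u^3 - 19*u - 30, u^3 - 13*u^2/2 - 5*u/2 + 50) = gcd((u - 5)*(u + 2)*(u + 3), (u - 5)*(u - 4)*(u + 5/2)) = u - 5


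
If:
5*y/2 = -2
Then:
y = -4/5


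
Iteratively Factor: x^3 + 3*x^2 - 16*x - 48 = (x + 3)*(x^2 - 16) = (x + 3)*(x + 4)*(x - 4)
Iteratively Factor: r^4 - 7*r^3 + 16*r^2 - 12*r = (r)*(r^3 - 7*r^2 + 16*r - 12) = r*(r - 2)*(r^2 - 5*r + 6) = r*(r - 3)*(r - 2)*(r - 2)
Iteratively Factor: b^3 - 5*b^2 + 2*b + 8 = (b + 1)*(b^2 - 6*b + 8) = (b - 4)*(b + 1)*(b - 2)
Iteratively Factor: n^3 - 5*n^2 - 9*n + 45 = (n + 3)*(n^2 - 8*n + 15) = (n - 5)*(n + 3)*(n - 3)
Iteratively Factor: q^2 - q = (q)*(q - 1)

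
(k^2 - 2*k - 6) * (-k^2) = -k^4 + 2*k^3 + 6*k^2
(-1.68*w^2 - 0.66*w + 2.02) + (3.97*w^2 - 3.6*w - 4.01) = 2.29*w^2 - 4.26*w - 1.99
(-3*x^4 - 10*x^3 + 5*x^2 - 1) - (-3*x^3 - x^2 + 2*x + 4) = -3*x^4 - 7*x^3 + 6*x^2 - 2*x - 5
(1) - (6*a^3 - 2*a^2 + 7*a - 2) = -6*a^3 + 2*a^2 - 7*a + 3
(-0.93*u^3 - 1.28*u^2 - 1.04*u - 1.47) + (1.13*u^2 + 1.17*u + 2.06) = -0.93*u^3 - 0.15*u^2 + 0.13*u + 0.59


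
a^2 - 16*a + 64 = (a - 8)^2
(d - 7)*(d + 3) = d^2 - 4*d - 21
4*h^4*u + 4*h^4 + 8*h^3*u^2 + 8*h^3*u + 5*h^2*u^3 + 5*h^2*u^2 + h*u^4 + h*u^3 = (h + u)*(2*h + u)^2*(h*u + h)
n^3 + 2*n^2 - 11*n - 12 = (n - 3)*(n + 1)*(n + 4)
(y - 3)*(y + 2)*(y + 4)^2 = y^4 + 7*y^3 + 2*y^2 - 64*y - 96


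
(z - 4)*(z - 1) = z^2 - 5*z + 4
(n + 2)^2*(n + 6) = n^3 + 10*n^2 + 28*n + 24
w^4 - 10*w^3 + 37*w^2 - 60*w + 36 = (w - 3)^2*(w - 2)^2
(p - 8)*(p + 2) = p^2 - 6*p - 16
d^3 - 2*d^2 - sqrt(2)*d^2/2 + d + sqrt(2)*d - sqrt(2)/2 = (d - 1)^2*(d - sqrt(2)/2)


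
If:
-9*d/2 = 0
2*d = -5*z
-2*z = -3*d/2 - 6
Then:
No Solution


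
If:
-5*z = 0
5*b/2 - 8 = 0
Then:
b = 16/5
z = 0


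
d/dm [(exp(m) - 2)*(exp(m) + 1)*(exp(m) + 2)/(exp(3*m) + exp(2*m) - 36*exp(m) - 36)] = -64*exp(2*m)/(exp(4*m) - 72*exp(2*m) + 1296)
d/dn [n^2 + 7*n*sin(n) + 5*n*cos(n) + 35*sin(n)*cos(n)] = -5*n*sin(n) + 7*n*cos(n) + 2*n + 7*sin(n) + 5*cos(n) + 35*cos(2*n)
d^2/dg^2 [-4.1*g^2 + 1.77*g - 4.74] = -8.20000000000000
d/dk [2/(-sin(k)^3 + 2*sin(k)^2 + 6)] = 2*(3*sin(k) - 4)*sin(k)*cos(k)/(sin(k)^3 - 2*sin(k)^2 - 6)^2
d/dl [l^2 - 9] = 2*l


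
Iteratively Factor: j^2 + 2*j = (j + 2)*(j)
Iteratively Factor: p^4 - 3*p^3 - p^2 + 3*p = (p + 1)*(p^3 - 4*p^2 + 3*p) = (p - 3)*(p + 1)*(p^2 - p) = p*(p - 3)*(p + 1)*(p - 1)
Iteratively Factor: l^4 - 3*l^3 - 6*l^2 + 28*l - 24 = (l - 2)*(l^3 - l^2 - 8*l + 12) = (l - 2)^2*(l^2 + l - 6) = (l - 2)^3*(l + 3)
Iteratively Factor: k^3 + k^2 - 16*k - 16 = (k - 4)*(k^2 + 5*k + 4) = (k - 4)*(k + 1)*(k + 4)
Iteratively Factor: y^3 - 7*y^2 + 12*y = (y - 3)*(y^2 - 4*y) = (y - 4)*(y - 3)*(y)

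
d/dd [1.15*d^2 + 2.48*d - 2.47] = 2.3*d + 2.48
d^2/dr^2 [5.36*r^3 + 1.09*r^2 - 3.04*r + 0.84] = 32.16*r + 2.18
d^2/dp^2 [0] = 0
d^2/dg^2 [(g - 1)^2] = 2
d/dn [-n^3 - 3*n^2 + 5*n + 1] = -3*n^2 - 6*n + 5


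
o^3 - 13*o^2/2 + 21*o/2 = o*(o - 7/2)*(o - 3)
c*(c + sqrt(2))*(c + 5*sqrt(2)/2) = c^3 + 7*sqrt(2)*c^2/2 + 5*c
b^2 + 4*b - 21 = (b - 3)*(b + 7)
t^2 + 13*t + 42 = (t + 6)*(t + 7)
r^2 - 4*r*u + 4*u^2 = (r - 2*u)^2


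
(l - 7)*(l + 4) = l^2 - 3*l - 28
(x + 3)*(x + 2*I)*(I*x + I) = I*x^3 - 2*x^2 + 4*I*x^2 - 8*x + 3*I*x - 6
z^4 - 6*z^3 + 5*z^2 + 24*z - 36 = (z - 3)^2*(z - 2)*(z + 2)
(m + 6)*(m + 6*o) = m^2 + 6*m*o + 6*m + 36*o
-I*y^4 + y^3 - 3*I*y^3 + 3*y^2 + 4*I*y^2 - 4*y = y*(y - 1)*(y + 4)*(-I*y + 1)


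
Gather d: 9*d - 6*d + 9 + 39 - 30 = 3*d + 18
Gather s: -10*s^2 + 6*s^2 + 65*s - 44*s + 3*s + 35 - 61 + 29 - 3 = -4*s^2 + 24*s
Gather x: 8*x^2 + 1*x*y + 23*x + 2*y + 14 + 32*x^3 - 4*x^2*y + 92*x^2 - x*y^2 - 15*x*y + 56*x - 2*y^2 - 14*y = 32*x^3 + x^2*(100 - 4*y) + x*(-y^2 - 14*y + 79) - 2*y^2 - 12*y + 14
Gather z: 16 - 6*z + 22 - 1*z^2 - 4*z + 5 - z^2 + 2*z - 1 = -2*z^2 - 8*z + 42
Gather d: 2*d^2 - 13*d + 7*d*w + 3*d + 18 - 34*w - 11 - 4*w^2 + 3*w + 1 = 2*d^2 + d*(7*w - 10) - 4*w^2 - 31*w + 8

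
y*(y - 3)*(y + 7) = y^3 + 4*y^2 - 21*y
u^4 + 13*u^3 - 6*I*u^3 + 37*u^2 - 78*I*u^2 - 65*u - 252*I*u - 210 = (u + 6)*(u + 7)*(u - 5*I)*(u - I)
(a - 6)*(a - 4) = a^2 - 10*a + 24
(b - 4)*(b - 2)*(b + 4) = b^3 - 2*b^2 - 16*b + 32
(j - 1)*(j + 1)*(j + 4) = j^3 + 4*j^2 - j - 4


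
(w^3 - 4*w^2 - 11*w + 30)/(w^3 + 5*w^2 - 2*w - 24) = (w - 5)/(w + 4)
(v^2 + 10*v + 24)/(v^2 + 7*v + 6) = (v + 4)/(v + 1)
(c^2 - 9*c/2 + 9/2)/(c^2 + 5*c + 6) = (2*c^2 - 9*c + 9)/(2*(c^2 + 5*c + 6))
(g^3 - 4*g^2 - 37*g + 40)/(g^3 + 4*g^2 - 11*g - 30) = (g^2 - 9*g + 8)/(g^2 - g - 6)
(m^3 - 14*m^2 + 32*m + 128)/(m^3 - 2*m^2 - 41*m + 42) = (m^3 - 14*m^2 + 32*m + 128)/(m^3 - 2*m^2 - 41*m + 42)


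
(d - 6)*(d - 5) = d^2 - 11*d + 30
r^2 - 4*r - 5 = (r - 5)*(r + 1)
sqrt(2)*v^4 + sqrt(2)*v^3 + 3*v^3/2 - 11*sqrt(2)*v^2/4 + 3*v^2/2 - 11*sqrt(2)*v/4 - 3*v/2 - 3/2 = (v + 1)*(v - sqrt(2))*(v + 3*sqrt(2)/2)*(sqrt(2)*v + 1/2)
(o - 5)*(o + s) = o^2 + o*s - 5*o - 5*s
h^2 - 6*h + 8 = (h - 4)*(h - 2)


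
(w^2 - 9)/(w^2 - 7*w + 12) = (w + 3)/(w - 4)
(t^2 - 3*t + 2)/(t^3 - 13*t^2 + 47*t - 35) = (t - 2)/(t^2 - 12*t + 35)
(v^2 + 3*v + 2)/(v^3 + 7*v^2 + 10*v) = (v + 1)/(v*(v + 5))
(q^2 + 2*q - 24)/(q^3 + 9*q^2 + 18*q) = (q - 4)/(q*(q + 3))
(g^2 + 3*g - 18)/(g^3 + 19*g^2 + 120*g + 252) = (g - 3)/(g^2 + 13*g + 42)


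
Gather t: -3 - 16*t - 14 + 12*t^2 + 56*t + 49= 12*t^2 + 40*t + 32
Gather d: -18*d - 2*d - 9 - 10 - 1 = -20*d - 20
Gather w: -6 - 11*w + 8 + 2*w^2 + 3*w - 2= 2*w^2 - 8*w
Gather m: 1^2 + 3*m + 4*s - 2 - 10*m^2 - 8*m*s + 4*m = -10*m^2 + m*(7 - 8*s) + 4*s - 1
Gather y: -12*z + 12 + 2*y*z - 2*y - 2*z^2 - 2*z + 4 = y*(2*z - 2) - 2*z^2 - 14*z + 16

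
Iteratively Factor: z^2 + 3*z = (z + 3)*(z)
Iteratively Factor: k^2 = (k)*(k)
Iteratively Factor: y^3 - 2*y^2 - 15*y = (y + 3)*(y^2 - 5*y) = y*(y + 3)*(y - 5)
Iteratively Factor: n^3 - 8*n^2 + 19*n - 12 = (n - 3)*(n^2 - 5*n + 4) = (n - 4)*(n - 3)*(n - 1)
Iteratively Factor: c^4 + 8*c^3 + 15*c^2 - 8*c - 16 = (c + 4)*(c^3 + 4*c^2 - c - 4) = (c - 1)*(c + 4)*(c^2 + 5*c + 4) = (c - 1)*(c + 1)*(c + 4)*(c + 4)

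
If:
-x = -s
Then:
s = x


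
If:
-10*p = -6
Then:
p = 3/5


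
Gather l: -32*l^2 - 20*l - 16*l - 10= -32*l^2 - 36*l - 10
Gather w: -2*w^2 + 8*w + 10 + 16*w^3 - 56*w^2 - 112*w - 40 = 16*w^3 - 58*w^2 - 104*w - 30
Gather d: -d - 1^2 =-d - 1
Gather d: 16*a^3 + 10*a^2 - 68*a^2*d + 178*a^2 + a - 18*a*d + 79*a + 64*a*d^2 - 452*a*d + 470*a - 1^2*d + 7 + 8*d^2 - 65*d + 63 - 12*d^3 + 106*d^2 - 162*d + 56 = 16*a^3 + 188*a^2 + 550*a - 12*d^3 + d^2*(64*a + 114) + d*(-68*a^2 - 470*a - 228) + 126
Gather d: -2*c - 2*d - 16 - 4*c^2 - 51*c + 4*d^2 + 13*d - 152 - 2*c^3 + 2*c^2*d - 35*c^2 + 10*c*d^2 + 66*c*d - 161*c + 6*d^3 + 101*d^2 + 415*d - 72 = -2*c^3 - 39*c^2 - 214*c + 6*d^3 + d^2*(10*c + 105) + d*(2*c^2 + 66*c + 426) - 240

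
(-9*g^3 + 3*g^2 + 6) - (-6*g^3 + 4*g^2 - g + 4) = -3*g^3 - g^2 + g + 2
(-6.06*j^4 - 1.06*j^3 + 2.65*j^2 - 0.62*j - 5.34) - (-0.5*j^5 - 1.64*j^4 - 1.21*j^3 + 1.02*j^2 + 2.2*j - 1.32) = 0.5*j^5 - 4.42*j^4 + 0.15*j^3 + 1.63*j^2 - 2.82*j - 4.02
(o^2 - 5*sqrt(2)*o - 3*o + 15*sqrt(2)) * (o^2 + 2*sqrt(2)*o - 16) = o^4 - 3*sqrt(2)*o^3 - 3*o^3 - 36*o^2 + 9*sqrt(2)*o^2 + 108*o + 80*sqrt(2)*o - 240*sqrt(2)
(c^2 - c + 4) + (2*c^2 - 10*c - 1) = 3*c^2 - 11*c + 3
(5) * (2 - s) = 10 - 5*s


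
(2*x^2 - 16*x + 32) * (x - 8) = 2*x^3 - 32*x^2 + 160*x - 256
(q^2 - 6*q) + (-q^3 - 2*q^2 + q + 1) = -q^3 - q^2 - 5*q + 1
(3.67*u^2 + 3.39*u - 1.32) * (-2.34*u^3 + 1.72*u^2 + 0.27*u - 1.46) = -8.5878*u^5 - 1.6202*u^4 + 9.9105*u^3 - 6.7133*u^2 - 5.3058*u + 1.9272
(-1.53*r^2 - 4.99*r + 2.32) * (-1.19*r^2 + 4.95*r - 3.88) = 1.8207*r^4 - 1.6354*r^3 - 21.5249*r^2 + 30.8452*r - 9.0016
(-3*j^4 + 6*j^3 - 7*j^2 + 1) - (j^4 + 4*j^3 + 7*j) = -4*j^4 + 2*j^3 - 7*j^2 - 7*j + 1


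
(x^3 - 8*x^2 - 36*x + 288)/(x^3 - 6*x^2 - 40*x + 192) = (x - 6)/(x - 4)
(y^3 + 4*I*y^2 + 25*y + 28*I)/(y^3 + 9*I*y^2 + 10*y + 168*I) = (y + I)/(y + 6*I)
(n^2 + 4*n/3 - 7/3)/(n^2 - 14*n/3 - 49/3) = (n - 1)/(n - 7)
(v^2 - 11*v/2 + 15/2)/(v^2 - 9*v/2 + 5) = (v - 3)/(v - 2)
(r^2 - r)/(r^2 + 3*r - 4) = r/(r + 4)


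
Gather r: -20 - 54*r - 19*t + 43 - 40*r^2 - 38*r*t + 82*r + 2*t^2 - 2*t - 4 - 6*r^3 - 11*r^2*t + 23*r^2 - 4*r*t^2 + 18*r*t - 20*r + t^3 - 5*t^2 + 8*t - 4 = -6*r^3 + r^2*(-11*t - 17) + r*(-4*t^2 - 20*t + 8) + t^3 - 3*t^2 - 13*t + 15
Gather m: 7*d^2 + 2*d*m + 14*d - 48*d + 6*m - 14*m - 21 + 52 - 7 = 7*d^2 - 34*d + m*(2*d - 8) + 24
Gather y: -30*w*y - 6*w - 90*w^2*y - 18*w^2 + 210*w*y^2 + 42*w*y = -18*w^2 + 210*w*y^2 - 6*w + y*(-90*w^2 + 12*w)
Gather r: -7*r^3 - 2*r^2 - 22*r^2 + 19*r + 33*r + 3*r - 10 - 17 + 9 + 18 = -7*r^3 - 24*r^2 + 55*r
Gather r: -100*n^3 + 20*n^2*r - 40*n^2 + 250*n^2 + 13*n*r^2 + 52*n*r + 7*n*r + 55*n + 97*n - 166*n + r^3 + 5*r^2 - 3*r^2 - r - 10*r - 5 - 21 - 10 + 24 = -100*n^3 + 210*n^2 - 14*n + r^3 + r^2*(13*n + 2) + r*(20*n^2 + 59*n - 11) - 12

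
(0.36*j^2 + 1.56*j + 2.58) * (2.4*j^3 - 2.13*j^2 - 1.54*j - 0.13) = 0.864*j^5 + 2.9772*j^4 + 2.3148*j^3 - 7.9446*j^2 - 4.176*j - 0.3354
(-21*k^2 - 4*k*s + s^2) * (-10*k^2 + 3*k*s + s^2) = 210*k^4 - 23*k^3*s - 43*k^2*s^2 - k*s^3 + s^4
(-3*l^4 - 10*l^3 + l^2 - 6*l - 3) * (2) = -6*l^4 - 20*l^3 + 2*l^2 - 12*l - 6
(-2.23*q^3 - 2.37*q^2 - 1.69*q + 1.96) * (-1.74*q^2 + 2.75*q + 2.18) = 3.8802*q^5 - 2.0087*q^4 - 8.4383*q^3 - 13.2245*q^2 + 1.7058*q + 4.2728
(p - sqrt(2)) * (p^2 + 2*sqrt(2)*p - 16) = p^3 + sqrt(2)*p^2 - 20*p + 16*sqrt(2)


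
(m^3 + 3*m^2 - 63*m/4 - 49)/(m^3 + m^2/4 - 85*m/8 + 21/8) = 2*(2*m^2 - m - 28)/(4*m^2 - 13*m + 3)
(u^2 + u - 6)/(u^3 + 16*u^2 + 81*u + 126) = (u - 2)/(u^2 + 13*u + 42)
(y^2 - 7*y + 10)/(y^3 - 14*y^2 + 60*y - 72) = (y - 5)/(y^2 - 12*y + 36)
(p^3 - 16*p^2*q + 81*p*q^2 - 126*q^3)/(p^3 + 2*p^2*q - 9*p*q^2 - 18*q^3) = (p^2 - 13*p*q + 42*q^2)/(p^2 + 5*p*q + 6*q^2)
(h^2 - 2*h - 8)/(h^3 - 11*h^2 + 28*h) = (h + 2)/(h*(h - 7))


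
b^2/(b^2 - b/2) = 2*b/(2*b - 1)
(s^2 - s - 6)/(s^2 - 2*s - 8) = (s - 3)/(s - 4)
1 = 1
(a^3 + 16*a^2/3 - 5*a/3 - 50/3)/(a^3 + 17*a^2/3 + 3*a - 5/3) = (3*a^2 + a - 10)/(3*a^2 + 2*a - 1)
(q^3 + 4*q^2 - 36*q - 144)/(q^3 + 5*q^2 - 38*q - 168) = (q + 6)/(q + 7)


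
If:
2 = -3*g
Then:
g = -2/3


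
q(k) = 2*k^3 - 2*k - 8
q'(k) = 6*k^2 - 2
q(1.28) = -6.37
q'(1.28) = 7.83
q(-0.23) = -7.56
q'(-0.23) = -1.68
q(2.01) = 4.22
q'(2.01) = 22.24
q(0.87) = -8.42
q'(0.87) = 2.54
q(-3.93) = -121.54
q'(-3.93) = 90.67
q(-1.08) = -8.36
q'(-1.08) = 5.00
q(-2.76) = -44.53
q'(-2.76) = 43.71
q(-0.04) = -7.92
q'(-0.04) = -1.99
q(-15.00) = -6728.00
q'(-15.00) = 1348.00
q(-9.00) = -1448.00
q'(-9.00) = 484.00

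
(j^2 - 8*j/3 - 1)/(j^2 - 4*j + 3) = (j + 1/3)/(j - 1)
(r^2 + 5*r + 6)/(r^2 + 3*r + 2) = (r + 3)/(r + 1)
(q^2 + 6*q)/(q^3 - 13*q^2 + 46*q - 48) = q*(q + 6)/(q^3 - 13*q^2 + 46*q - 48)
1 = 1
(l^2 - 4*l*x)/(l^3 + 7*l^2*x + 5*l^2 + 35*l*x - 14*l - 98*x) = l*(l - 4*x)/(l^3 + 7*l^2*x + 5*l^2 + 35*l*x - 14*l - 98*x)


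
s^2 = s^2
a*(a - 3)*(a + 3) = a^3 - 9*a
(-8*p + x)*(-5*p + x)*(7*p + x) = 280*p^3 - 51*p^2*x - 6*p*x^2 + x^3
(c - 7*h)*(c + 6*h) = c^2 - c*h - 42*h^2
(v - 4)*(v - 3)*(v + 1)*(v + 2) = v^4 - 4*v^3 - 7*v^2 + 22*v + 24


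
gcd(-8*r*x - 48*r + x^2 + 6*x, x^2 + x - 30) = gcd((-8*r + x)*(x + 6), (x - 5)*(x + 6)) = x + 6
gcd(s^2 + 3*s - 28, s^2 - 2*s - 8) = s - 4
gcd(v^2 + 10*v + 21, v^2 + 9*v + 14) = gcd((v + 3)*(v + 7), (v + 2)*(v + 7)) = v + 7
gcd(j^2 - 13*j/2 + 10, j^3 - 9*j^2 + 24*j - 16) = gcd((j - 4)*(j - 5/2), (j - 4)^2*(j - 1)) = j - 4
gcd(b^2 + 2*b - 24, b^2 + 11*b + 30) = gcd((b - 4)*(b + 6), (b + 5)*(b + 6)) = b + 6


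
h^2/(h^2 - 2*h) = h/(h - 2)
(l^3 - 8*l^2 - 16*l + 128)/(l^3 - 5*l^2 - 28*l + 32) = (l - 4)/(l - 1)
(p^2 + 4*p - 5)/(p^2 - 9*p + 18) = (p^2 + 4*p - 5)/(p^2 - 9*p + 18)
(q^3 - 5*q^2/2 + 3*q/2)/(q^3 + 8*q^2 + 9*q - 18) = q*(2*q - 3)/(2*(q^2 + 9*q + 18))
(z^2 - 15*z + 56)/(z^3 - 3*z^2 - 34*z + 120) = (z^2 - 15*z + 56)/(z^3 - 3*z^2 - 34*z + 120)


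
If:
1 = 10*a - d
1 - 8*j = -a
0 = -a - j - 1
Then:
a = -1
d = -11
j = 0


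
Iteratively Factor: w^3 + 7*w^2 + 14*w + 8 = (w + 1)*(w^2 + 6*w + 8) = (w + 1)*(w + 2)*(w + 4)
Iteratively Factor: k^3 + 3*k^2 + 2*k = (k)*(k^2 + 3*k + 2) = k*(k + 1)*(k + 2)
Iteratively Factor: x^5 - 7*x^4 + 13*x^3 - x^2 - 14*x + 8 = (x - 4)*(x^4 - 3*x^3 + x^2 + 3*x - 2) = (x - 4)*(x - 1)*(x^3 - 2*x^2 - x + 2) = (x - 4)*(x - 1)^2*(x^2 - x - 2) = (x - 4)*(x - 1)^2*(x + 1)*(x - 2)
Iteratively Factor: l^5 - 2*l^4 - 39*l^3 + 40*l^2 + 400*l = (l - 5)*(l^4 + 3*l^3 - 24*l^2 - 80*l) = (l - 5)*(l + 4)*(l^3 - l^2 - 20*l) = (l - 5)^2*(l + 4)*(l^2 + 4*l) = (l - 5)^2*(l + 4)^2*(l)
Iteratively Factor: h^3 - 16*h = (h)*(h^2 - 16) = h*(h + 4)*(h - 4)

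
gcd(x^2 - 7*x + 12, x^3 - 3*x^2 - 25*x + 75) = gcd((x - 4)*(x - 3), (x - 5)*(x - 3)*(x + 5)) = x - 3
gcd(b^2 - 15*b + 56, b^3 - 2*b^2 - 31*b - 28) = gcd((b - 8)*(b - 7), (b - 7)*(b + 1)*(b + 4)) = b - 7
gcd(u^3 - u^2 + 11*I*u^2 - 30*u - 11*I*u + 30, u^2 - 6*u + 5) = u - 1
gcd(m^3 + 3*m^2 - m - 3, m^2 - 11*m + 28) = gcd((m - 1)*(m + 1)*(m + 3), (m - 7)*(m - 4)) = 1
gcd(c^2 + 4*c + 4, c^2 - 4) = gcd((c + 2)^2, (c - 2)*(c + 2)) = c + 2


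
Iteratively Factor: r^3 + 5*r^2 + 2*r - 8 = (r - 1)*(r^2 + 6*r + 8) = (r - 1)*(r + 2)*(r + 4)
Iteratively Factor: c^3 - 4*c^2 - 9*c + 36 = (c - 3)*(c^2 - c - 12) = (c - 3)*(c + 3)*(c - 4)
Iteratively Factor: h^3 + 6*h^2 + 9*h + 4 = (h + 4)*(h^2 + 2*h + 1) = (h + 1)*(h + 4)*(h + 1)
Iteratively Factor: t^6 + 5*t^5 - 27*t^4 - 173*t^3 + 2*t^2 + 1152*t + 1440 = (t + 2)*(t^5 + 3*t^4 - 33*t^3 - 107*t^2 + 216*t + 720) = (t - 3)*(t + 2)*(t^4 + 6*t^3 - 15*t^2 - 152*t - 240) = (t - 5)*(t - 3)*(t + 2)*(t^3 + 11*t^2 + 40*t + 48) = (t - 5)*(t - 3)*(t + 2)*(t + 4)*(t^2 + 7*t + 12) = (t - 5)*(t - 3)*(t + 2)*(t + 4)^2*(t + 3)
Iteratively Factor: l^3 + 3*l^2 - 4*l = (l - 1)*(l^2 + 4*l) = (l - 1)*(l + 4)*(l)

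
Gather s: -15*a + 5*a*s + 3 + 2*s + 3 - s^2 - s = -15*a - s^2 + s*(5*a + 1) + 6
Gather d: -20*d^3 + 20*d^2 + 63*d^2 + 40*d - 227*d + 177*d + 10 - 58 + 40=-20*d^3 + 83*d^2 - 10*d - 8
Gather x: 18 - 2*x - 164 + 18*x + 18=16*x - 128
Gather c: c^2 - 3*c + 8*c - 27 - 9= c^2 + 5*c - 36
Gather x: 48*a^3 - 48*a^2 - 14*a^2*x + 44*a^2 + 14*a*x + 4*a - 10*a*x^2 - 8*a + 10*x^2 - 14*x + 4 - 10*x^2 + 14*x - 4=48*a^3 - 4*a^2 - 10*a*x^2 - 4*a + x*(-14*a^2 + 14*a)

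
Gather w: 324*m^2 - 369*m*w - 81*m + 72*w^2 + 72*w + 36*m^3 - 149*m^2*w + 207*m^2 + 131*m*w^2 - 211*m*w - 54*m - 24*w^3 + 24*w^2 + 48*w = 36*m^3 + 531*m^2 - 135*m - 24*w^3 + w^2*(131*m + 96) + w*(-149*m^2 - 580*m + 120)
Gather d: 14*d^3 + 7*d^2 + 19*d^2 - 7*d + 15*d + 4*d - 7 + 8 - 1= 14*d^3 + 26*d^2 + 12*d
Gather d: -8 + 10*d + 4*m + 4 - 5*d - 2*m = 5*d + 2*m - 4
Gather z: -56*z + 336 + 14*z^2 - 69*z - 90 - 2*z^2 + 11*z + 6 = 12*z^2 - 114*z + 252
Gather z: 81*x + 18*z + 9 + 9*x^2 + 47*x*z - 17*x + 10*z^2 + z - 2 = 9*x^2 + 64*x + 10*z^2 + z*(47*x + 19) + 7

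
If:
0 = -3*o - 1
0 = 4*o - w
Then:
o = -1/3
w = -4/3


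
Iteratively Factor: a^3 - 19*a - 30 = (a + 3)*(a^2 - 3*a - 10) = (a - 5)*(a + 3)*(a + 2)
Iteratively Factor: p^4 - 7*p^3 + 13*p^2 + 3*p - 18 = (p - 3)*(p^3 - 4*p^2 + p + 6) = (p - 3)*(p + 1)*(p^2 - 5*p + 6) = (p - 3)^2*(p + 1)*(p - 2)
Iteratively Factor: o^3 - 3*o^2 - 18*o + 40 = (o - 2)*(o^2 - o - 20) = (o - 2)*(o + 4)*(o - 5)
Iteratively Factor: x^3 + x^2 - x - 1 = (x - 1)*(x^2 + 2*x + 1) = (x - 1)*(x + 1)*(x + 1)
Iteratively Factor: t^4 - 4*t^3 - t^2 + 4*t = (t - 4)*(t^3 - t) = t*(t - 4)*(t^2 - 1) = t*(t - 4)*(t + 1)*(t - 1)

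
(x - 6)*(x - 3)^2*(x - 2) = x^4 - 14*x^3 + 69*x^2 - 144*x + 108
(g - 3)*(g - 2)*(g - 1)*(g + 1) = g^4 - 5*g^3 + 5*g^2 + 5*g - 6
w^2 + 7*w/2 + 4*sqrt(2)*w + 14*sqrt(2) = (w + 7/2)*(w + 4*sqrt(2))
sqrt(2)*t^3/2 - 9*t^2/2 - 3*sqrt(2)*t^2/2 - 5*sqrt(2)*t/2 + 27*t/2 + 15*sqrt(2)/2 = (t - 3)*(t - 5*sqrt(2))*(sqrt(2)*t/2 + 1/2)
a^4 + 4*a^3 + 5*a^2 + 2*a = a*(a + 1)^2*(a + 2)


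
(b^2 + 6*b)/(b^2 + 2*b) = (b + 6)/(b + 2)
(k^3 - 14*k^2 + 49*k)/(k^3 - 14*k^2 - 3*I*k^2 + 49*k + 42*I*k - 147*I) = k/(k - 3*I)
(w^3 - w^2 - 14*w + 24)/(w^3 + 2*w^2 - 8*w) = (w - 3)/w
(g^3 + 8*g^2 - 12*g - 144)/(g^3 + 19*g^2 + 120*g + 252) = (g - 4)/(g + 7)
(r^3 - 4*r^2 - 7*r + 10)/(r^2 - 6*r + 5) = r + 2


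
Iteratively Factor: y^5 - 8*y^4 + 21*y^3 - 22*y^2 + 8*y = (y)*(y^4 - 8*y^3 + 21*y^2 - 22*y + 8) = y*(y - 1)*(y^3 - 7*y^2 + 14*y - 8) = y*(y - 2)*(y - 1)*(y^2 - 5*y + 4) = y*(y - 4)*(y - 2)*(y - 1)*(y - 1)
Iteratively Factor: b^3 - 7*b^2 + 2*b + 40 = (b - 5)*(b^2 - 2*b - 8) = (b - 5)*(b - 4)*(b + 2)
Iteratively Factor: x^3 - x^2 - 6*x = (x + 2)*(x^2 - 3*x) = (x - 3)*(x + 2)*(x)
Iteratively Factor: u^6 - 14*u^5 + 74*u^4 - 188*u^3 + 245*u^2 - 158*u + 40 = (u - 5)*(u^5 - 9*u^4 + 29*u^3 - 43*u^2 + 30*u - 8) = (u - 5)*(u - 1)*(u^4 - 8*u^3 + 21*u^2 - 22*u + 8) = (u - 5)*(u - 4)*(u - 1)*(u^3 - 4*u^2 + 5*u - 2) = (u - 5)*(u - 4)*(u - 2)*(u - 1)*(u^2 - 2*u + 1) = (u - 5)*(u - 4)*(u - 2)*(u - 1)^2*(u - 1)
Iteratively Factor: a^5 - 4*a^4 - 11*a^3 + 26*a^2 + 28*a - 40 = (a - 5)*(a^4 + a^3 - 6*a^2 - 4*a + 8) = (a - 5)*(a - 1)*(a^3 + 2*a^2 - 4*a - 8) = (a - 5)*(a - 2)*(a - 1)*(a^2 + 4*a + 4) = (a - 5)*(a - 2)*(a - 1)*(a + 2)*(a + 2)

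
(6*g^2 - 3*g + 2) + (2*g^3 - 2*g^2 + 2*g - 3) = 2*g^3 + 4*g^2 - g - 1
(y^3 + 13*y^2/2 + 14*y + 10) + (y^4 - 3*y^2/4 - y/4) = y^4 + y^3 + 23*y^2/4 + 55*y/4 + 10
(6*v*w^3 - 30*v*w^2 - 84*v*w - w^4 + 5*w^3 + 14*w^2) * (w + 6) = 6*v*w^4 + 6*v*w^3 - 264*v*w^2 - 504*v*w - w^5 - w^4 + 44*w^3 + 84*w^2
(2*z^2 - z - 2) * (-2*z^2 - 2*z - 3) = -4*z^4 - 2*z^3 + 7*z + 6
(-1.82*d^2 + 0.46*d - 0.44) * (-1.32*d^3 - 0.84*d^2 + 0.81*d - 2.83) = 2.4024*d^5 + 0.9216*d^4 - 1.2798*d^3 + 5.8928*d^2 - 1.6582*d + 1.2452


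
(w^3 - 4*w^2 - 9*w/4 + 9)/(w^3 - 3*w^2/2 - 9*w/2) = (w^2 - 11*w/2 + 6)/(w*(w - 3))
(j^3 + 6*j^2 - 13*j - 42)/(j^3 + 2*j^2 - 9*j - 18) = (j + 7)/(j + 3)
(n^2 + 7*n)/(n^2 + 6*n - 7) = n/(n - 1)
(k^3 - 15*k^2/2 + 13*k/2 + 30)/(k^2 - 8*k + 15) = (k^2 - 5*k/2 - 6)/(k - 3)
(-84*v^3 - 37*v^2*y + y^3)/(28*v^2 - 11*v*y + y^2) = (12*v^2 + 7*v*y + y^2)/(-4*v + y)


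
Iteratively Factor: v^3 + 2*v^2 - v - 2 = (v - 1)*(v^2 + 3*v + 2) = (v - 1)*(v + 1)*(v + 2)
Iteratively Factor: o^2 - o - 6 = (o - 3)*(o + 2)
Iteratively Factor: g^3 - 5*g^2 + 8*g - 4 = (g - 2)*(g^2 - 3*g + 2) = (g - 2)*(g - 1)*(g - 2)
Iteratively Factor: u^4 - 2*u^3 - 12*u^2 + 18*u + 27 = (u + 3)*(u^3 - 5*u^2 + 3*u + 9) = (u - 3)*(u + 3)*(u^2 - 2*u - 3) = (u - 3)*(u + 1)*(u + 3)*(u - 3)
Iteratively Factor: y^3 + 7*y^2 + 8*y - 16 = (y + 4)*(y^2 + 3*y - 4) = (y + 4)^2*(y - 1)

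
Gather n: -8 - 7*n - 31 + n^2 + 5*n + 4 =n^2 - 2*n - 35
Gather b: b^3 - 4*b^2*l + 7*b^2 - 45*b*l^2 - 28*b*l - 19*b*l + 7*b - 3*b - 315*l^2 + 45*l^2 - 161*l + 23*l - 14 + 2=b^3 + b^2*(7 - 4*l) + b*(-45*l^2 - 47*l + 4) - 270*l^2 - 138*l - 12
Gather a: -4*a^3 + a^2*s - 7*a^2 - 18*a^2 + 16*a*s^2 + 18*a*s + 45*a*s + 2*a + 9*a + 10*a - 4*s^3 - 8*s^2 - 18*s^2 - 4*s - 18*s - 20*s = -4*a^3 + a^2*(s - 25) + a*(16*s^2 + 63*s + 21) - 4*s^3 - 26*s^2 - 42*s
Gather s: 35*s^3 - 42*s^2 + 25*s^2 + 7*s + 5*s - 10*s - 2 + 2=35*s^3 - 17*s^2 + 2*s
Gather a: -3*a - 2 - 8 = -3*a - 10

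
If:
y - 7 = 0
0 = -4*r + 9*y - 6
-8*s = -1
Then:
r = 57/4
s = 1/8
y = 7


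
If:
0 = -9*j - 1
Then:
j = -1/9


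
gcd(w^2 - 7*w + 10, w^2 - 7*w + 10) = w^2 - 7*w + 10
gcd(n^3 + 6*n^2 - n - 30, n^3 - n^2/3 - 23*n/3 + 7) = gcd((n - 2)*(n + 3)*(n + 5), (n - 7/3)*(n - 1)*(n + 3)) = n + 3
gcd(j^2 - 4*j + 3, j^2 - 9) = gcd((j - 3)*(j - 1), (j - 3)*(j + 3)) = j - 3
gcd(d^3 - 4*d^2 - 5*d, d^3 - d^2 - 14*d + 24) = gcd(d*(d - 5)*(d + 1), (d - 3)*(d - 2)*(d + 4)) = 1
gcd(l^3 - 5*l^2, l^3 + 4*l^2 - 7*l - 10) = 1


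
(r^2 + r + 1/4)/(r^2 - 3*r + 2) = (r^2 + r + 1/4)/(r^2 - 3*r + 2)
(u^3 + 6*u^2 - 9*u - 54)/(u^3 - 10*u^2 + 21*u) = (u^2 + 9*u + 18)/(u*(u - 7))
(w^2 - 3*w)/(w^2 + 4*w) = (w - 3)/(w + 4)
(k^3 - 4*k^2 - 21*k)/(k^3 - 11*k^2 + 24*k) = (k^2 - 4*k - 21)/(k^2 - 11*k + 24)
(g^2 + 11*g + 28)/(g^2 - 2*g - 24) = (g + 7)/(g - 6)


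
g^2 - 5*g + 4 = (g - 4)*(g - 1)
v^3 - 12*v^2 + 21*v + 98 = (v - 7)^2*(v + 2)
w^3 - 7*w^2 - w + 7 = (w - 7)*(w - 1)*(w + 1)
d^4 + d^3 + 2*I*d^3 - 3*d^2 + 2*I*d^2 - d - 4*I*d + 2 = (d - 1)*(d + 2)*(d + I)^2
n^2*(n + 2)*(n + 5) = n^4 + 7*n^3 + 10*n^2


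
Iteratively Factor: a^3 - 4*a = (a + 2)*(a^2 - 2*a) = (a - 2)*(a + 2)*(a)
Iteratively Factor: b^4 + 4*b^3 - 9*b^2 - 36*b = (b)*(b^3 + 4*b^2 - 9*b - 36) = b*(b - 3)*(b^2 + 7*b + 12) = b*(b - 3)*(b + 4)*(b + 3)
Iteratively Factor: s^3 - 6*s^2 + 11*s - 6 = (s - 2)*(s^2 - 4*s + 3) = (s - 2)*(s - 1)*(s - 3)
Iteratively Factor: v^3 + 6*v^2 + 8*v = (v)*(v^2 + 6*v + 8) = v*(v + 4)*(v + 2)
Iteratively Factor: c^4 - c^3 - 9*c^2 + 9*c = (c + 3)*(c^3 - 4*c^2 + 3*c) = c*(c + 3)*(c^2 - 4*c + 3) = c*(c - 3)*(c + 3)*(c - 1)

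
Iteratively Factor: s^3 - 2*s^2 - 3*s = (s + 1)*(s^2 - 3*s) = s*(s + 1)*(s - 3)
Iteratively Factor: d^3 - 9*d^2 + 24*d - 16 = (d - 1)*(d^2 - 8*d + 16) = (d - 4)*(d - 1)*(d - 4)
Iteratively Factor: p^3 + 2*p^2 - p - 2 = (p + 2)*(p^2 - 1) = (p + 1)*(p + 2)*(p - 1)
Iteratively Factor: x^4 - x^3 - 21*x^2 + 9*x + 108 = (x - 3)*(x^3 + 2*x^2 - 15*x - 36) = (x - 3)*(x + 3)*(x^2 - x - 12) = (x - 3)*(x + 3)^2*(x - 4)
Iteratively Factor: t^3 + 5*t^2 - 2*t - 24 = (t + 4)*(t^2 + t - 6) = (t + 3)*(t + 4)*(t - 2)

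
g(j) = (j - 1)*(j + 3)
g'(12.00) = 26.00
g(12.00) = 165.00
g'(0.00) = 2.00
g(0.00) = -3.00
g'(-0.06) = 1.88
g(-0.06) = -3.12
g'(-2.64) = -3.28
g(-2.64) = -1.31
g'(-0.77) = 0.46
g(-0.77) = -3.95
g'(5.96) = 13.92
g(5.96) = 44.44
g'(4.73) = 11.46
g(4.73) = 28.83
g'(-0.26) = 1.48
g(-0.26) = -3.45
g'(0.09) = 2.18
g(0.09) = -2.81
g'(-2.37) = -2.74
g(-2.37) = -2.12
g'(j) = 2*j + 2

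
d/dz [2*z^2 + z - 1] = 4*z + 1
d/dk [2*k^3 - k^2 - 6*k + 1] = 6*k^2 - 2*k - 6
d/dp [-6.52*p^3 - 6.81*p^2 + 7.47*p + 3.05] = -19.56*p^2 - 13.62*p + 7.47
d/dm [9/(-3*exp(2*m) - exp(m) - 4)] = (54*exp(m) + 9)*exp(m)/(3*exp(2*m) + exp(m) + 4)^2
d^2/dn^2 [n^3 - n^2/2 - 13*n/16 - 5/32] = 6*n - 1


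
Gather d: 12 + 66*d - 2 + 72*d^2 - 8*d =72*d^2 + 58*d + 10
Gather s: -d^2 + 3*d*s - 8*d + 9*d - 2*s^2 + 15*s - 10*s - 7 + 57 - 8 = -d^2 + d - 2*s^2 + s*(3*d + 5) + 42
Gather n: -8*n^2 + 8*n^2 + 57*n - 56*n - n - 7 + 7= 0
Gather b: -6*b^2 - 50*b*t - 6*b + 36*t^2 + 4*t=-6*b^2 + b*(-50*t - 6) + 36*t^2 + 4*t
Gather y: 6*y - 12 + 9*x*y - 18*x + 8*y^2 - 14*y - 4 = -18*x + 8*y^2 + y*(9*x - 8) - 16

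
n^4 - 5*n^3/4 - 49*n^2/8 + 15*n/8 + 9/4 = (n - 3)*(n - 3/4)*(n + 1/2)*(n + 2)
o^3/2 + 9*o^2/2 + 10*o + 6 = (o/2 + 1/2)*(o + 2)*(o + 6)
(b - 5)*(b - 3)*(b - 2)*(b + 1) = b^4 - 9*b^3 + 21*b^2 + b - 30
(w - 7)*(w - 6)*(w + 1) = w^3 - 12*w^2 + 29*w + 42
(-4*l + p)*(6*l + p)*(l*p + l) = -24*l^3*p - 24*l^3 + 2*l^2*p^2 + 2*l^2*p + l*p^3 + l*p^2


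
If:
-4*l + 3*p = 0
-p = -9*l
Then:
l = 0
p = 0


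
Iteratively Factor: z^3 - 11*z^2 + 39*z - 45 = (z - 3)*(z^2 - 8*z + 15) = (z - 3)^2*(z - 5)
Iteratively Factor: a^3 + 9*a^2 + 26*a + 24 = (a + 3)*(a^2 + 6*a + 8) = (a + 3)*(a + 4)*(a + 2)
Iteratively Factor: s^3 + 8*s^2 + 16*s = (s + 4)*(s^2 + 4*s) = s*(s + 4)*(s + 4)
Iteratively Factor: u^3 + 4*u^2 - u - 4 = (u + 1)*(u^2 + 3*u - 4) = (u + 1)*(u + 4)*(u - 1)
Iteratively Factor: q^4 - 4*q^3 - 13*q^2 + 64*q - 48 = (q - 4)*(q^3 - 13*q + 12) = (q - 4)*(q - 1)*(q^2 + q - 12) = (q - 4)*(q - 1)*(q + 4)*(q - 3)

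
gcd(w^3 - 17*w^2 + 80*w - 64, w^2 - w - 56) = w - 8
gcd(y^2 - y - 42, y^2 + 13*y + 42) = y + 6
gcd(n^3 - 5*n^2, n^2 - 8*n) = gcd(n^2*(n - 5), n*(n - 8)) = n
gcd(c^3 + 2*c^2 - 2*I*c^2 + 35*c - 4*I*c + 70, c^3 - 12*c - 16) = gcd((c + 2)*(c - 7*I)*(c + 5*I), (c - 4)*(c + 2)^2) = c + 2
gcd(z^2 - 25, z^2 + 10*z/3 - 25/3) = z + 5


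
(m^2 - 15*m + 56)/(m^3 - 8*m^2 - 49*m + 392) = 1/(m + 7)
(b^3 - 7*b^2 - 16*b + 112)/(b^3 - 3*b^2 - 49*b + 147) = (b^2 - 16)/(b^2 + 4*b - 21)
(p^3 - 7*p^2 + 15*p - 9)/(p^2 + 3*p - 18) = (p^2 - 4*p + 3)/(p + 6)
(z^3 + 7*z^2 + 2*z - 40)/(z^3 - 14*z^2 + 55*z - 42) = (z^3 + 7*z^2 + 2*z - 40)/(z^3 - 14*z^2 + 55*z - 42)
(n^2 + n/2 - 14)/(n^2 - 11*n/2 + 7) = (n + 4)/(n - 2)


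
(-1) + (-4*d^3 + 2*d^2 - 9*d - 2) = -4*d^3 + 2*d^2 - 9*d - 3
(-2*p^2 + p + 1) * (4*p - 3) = -8*p^3 + 10*p^2 + p - 3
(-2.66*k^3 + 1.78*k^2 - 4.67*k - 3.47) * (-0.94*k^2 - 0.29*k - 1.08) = 2.5004*k^5 - 0.9018*k^4 + 6.7464*k^3 + 2.6937*k^2 + 6.0499*k + 3.7476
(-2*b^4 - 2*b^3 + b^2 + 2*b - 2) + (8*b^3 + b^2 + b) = -2*b^4 + 6*b^3 + 2*b^2 + 3*b - 2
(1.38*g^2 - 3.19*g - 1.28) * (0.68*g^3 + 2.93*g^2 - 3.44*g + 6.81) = 0.9384*g^5 + 1.8742*g^4 - 14.9643*g^3 + 16.621*g^2 - 17.3207*g - 8.7168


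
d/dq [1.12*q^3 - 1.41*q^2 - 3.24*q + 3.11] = 3.36*q^2 - 2.82*q - 3.24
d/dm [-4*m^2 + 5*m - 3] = 5 - 8*m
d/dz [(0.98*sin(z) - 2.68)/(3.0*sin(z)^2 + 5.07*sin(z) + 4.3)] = (-2.94*sin(z)^2 + 16.08*sin(z) + 17.8016)*cos(z)/(9.0*sin(z)^4 + 30.42*sin(z)^3 + 51.5049*sin(z)^2 + 43.602*sin(z) + 18.49)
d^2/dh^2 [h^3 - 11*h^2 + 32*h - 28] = 6*h - 22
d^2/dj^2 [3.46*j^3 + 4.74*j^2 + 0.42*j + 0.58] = 20.76*j + 9.48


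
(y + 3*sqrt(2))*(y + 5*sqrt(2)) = y^2 + 8*sqrt(2)*y + 30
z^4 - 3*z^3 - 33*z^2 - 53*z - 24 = (z - 8)*(z + 1)^2*(z + 3)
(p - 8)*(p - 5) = p^2 - 13*p + 40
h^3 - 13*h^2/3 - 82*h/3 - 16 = (h - 8)*(h + 2/3)*(h + 3)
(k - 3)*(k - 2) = k^2 - 5*k + 6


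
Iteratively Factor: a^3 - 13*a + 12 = (a - 3)*(a^2 + 3*a - 4) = (a - 3)*(a - 1)*(a + 4)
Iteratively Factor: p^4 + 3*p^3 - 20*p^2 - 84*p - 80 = (p + 4)*(p^3 - p^2 - 16*p - 20) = (p + 2)*(p + 4)*(p^2 - 3*p - 10) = (p + 2)^2*(p + 4)*(p - 5)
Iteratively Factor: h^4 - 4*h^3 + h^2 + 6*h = (h - 2)*(h^3 - 2*h^2 - 3*h) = (h - 2)*(h + 1)*(h^2 - 3*h) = h*(h - 2)*(h + 1)*(h - 3)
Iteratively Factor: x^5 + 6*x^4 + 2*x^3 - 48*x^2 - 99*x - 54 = (x - 3)*(x^4 + 9*x^3 + 29*x^2 + 39*x + 18) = (x - 3)*(x + 2)*(x^3 + 7*x^2 + 15*x + 9) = (x - 3)*(x + 2)*(x + 3)*(x^2 + 4*x + 3) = (x - 3)*(x + 2)*(x + 3)^2*(x + 1)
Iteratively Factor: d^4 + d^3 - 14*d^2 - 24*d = (d)*(d^3 + d^2 - 14*d - 24) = d*(d + 3)*(d^2 - 2*d - 8) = d*(d + 2)*(d + 3)*(d - 4)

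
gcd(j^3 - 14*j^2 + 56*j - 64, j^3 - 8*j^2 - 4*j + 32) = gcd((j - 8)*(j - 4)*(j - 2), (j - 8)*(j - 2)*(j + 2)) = j^2 - 10*j + 16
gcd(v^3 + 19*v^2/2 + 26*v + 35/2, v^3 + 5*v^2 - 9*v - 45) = v + 5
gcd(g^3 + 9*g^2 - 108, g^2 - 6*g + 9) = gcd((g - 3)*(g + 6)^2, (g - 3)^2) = g - 3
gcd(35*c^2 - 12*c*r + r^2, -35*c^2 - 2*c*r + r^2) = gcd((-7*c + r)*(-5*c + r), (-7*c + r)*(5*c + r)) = -7*c + r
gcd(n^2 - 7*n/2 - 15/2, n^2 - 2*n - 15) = n - 5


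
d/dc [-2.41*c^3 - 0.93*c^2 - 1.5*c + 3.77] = -7.23*c^2 - 1.86*c - 1.5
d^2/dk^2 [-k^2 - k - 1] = -2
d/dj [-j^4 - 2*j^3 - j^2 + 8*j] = -4*j^3 - 6*j^2 - 2*j + 8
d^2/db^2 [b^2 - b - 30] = 2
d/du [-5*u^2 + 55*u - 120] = 55 - 10*u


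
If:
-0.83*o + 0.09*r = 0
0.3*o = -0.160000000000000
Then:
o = -0.53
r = -4.92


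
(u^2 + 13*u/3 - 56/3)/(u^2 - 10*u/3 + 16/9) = 3*(u + 7)/(3*u - 2)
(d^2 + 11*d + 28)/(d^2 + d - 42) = (d + 4)/(d - 6)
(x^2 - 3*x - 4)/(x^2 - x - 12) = (x + 1)/(x + 3)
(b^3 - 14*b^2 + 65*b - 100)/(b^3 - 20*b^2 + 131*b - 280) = (b^2 - 9*b + 20)/(b^2 - 15*b + 56)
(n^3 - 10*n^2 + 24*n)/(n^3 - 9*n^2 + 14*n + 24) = n/(n + 1)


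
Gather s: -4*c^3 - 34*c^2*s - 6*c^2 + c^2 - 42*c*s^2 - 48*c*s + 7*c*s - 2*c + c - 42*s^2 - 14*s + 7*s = -4*c^3 - 5*c^2 - c + s^2*(-42*c - 42) + s*(-34*c^2 - 41*c - 7)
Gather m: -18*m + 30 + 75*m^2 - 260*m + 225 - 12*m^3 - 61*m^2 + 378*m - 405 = -12*m^3 + 14*m^2 + 100*m - 150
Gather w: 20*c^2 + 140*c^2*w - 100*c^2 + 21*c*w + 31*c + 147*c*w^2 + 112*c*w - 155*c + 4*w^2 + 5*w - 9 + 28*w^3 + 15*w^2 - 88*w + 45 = -80*c^2 - 124*c + 28*w^3 + w^2*(147*c + 19) + w*(140*c^2 + 133*c - 83) + 36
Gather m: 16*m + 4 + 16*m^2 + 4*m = 16*m^2 + 20*m + 4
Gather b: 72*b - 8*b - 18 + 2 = 64*b - 16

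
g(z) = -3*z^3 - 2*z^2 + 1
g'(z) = -9*z^2 - 4*z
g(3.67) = -174.23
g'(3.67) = -135.90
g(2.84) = -83.85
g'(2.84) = -83.95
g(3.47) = -148.43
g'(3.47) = -122.25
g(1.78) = -22.26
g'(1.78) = -35.64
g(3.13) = -110.59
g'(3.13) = -100.69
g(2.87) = -86.39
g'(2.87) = -85.61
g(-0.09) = 0.99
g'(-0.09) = 0.29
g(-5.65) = 478.24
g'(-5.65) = -264.70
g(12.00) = -5471.00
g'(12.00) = -1344.00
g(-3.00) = 64.00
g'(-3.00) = -69.00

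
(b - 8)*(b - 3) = b^2 - 11*b + 24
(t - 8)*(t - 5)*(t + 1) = t^3 - 12*t^2 + 27*t + 40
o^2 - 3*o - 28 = (o - 7)*(o + 4)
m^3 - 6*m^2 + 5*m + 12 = (m - 4)*(m - 3)*(m + 1)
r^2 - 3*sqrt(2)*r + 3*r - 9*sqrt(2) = (r + 3)*(r - 3*sqrt(2))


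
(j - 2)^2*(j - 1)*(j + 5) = j^4 - 17*j^2 + 36*j - 20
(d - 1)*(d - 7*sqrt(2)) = d^2 - 7*sqrt(2)*d - d + 7*sqrt(2)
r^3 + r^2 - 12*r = r*(r - 3)*(r + 4)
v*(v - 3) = v^2 - 3*v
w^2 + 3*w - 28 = (w - 4)*(w + 7)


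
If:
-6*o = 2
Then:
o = -1/3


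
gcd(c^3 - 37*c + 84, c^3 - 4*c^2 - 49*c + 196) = c^2 + 3*c - 28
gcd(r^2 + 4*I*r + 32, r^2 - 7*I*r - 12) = r - 4*I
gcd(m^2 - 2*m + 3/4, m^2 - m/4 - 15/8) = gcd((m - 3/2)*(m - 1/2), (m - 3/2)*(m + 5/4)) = m - 3/2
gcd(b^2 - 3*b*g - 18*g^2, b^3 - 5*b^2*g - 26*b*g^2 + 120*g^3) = b - 6*g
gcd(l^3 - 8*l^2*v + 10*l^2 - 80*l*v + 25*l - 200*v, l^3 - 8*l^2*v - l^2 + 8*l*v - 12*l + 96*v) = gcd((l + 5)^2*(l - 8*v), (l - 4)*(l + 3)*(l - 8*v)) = -l + 8*v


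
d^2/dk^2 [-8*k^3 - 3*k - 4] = -48*k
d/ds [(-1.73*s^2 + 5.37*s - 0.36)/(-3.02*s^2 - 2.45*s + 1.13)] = (20.4559*s^2 - 6.0842*s + 5.1861)/(9.1204*s^4 + 14.798*s^3 - 0.822699999999998*s^2 - 5.537*s + 1.2769)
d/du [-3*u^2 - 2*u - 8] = -6*u - 2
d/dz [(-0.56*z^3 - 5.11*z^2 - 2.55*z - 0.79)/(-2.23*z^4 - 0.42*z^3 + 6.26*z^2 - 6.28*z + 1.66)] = (-1.2488*z^6 - 22.7906*z^5 - 22.7113*z^4 - 2.1552*z^3 + 44.2696*z^2 - 7.0744*z - 9.1942)/(4.9729*z^8 + 1.8732*z^7 - 27.7432*z^6 + 22.7504*z^5 + 37.0592*z^4 - 80.02*z^3 + 60.2216*z^2 - 20.8496*z + 2.7556)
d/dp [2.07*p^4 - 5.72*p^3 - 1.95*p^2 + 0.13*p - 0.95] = 8.28*p^3 - 17.16*p^2 - 3.9*p + 0.13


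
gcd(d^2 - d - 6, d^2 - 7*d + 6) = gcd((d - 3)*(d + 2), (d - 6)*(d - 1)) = 1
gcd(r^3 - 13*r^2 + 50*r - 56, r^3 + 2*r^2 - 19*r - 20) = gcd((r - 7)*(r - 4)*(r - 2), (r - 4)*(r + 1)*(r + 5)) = r - 4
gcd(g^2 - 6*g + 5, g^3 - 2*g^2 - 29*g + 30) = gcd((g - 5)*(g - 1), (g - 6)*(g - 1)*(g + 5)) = g - 1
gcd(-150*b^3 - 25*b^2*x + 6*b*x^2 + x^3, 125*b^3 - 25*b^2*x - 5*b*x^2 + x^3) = -25*b^2 + x^2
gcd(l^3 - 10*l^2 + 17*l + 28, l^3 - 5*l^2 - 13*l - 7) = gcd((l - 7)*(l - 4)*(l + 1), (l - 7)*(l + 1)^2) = l^2 - 6*l - 7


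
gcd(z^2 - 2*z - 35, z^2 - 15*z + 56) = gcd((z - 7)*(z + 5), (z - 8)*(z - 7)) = z - 7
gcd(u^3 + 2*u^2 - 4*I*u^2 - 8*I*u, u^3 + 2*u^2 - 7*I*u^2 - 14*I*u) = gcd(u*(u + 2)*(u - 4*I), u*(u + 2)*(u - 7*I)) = u^2 + 2*u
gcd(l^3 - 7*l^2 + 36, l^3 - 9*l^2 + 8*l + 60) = l^2 - 4*l - 12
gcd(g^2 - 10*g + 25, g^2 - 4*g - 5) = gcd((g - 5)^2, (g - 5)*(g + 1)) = g - 5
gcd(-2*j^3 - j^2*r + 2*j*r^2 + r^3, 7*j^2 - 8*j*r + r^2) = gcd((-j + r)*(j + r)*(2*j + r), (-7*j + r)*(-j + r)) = -j + r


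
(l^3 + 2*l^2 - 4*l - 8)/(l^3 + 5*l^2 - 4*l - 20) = (l + 2)/(l + 5)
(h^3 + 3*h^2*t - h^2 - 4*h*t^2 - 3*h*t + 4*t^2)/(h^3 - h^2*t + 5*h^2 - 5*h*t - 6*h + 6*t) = (h + 4*t)/(h + 6)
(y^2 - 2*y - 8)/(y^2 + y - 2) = (y - 4)/(y - 1)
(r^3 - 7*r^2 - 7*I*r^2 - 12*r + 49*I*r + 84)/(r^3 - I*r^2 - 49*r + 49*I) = (r^2 - 7*I*r - 12)/(r^2 + r*(7 - I) - 7*I)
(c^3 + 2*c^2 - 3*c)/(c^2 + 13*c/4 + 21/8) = 8*c*(c^2 + 2*c - 3)/(8*c^2 + 26*c + 21)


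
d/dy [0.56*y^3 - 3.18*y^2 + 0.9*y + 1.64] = 1.68*y^2 - 6.36*y + 0.9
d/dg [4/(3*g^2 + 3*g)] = 4*(-2*g - 1)/(3*g^2*(g + 1)^2)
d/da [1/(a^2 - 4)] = -2*a/(a^2 - 4)^2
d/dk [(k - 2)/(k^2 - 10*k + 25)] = (-k - 1)/(k^3 - 15*k^2 + 75*k - 125)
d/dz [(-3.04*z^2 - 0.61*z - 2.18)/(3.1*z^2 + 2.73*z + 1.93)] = (-6.4082*z^2 + 1.7816*z + 4.7741)/(9.61*z^4 + 16.926*z^3 + 19.4189*z^2 + 10.5378*z + 3.7249)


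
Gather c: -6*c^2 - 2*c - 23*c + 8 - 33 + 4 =-6*c^2 - 25*c - 21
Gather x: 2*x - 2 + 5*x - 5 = 7*x - 7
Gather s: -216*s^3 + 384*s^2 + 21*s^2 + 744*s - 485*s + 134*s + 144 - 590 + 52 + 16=-216*s^3 + 405*s^2 + 393*s - 378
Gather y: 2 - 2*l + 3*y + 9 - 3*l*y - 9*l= -11*l + y*(3 - 3*l) + 11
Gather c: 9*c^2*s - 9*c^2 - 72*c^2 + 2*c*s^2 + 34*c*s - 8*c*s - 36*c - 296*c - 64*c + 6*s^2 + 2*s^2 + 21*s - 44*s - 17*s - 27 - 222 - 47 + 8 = c^2*(9*s - 81) + c*(2*s^2 + 26*s - 396) + 8*s^2 - 40*s - 288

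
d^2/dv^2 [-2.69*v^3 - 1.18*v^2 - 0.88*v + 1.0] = -16.14*v - 2.36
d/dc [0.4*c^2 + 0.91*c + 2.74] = 0.8*c + 0.91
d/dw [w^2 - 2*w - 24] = 2*w - 2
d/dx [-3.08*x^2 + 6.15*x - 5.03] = 6.15 - 6.16*x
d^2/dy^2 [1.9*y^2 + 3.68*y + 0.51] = 3.80000000000000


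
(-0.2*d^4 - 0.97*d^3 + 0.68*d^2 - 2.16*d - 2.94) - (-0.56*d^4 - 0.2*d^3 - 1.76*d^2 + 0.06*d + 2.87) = 0.36*d^4 - 0.77*d^3 + 2.44*d^2 - 2.22*d - 5.81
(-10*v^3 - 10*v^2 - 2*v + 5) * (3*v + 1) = -30*v^4 - 40*v^3 - 16*v^2 + 13*v + 5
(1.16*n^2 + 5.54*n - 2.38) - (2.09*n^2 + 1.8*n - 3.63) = -0.93*n^2 + 3.74*n + 1.25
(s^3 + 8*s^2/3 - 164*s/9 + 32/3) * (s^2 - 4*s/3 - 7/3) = s^5 + 4*s^4/3 - 217*s^3/9 + 776*s^2/27 + 764*s/27 - 224/9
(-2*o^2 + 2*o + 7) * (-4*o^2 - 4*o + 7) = 8*o^4 - 50*o^2 - 14*o + 49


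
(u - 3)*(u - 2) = u^2 - 5*u + 6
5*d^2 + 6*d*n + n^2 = (d + n)*(5*d + n)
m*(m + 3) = m^2 + 3*m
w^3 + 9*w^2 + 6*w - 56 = (w - 2)*(w + 4)*(w + 7)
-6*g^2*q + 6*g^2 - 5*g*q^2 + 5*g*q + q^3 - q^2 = (-6*g + q)*(g + q)*(q - 1)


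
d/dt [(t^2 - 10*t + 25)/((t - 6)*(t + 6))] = 2*(5*t^2 - 61*t + 180)/(t^4 - 72*t^2 + 1296)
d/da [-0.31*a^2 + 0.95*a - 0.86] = 0.95 - 0.62*a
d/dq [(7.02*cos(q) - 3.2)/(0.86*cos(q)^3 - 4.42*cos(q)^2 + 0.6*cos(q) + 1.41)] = (12.0744*cos(q)^3 - 39.2844*cos(q)^2 + 28.288*cos(q) - 11.8182)*sin(q)/(0.7396*cos(q)^6 - 7.6024*cos(q)^5 + 20.5684*cos(q)^4 - 2.8788*cos(q)^3 - 12.1044*cos(q)^2 + 1.692*cos(q) + 1.9881)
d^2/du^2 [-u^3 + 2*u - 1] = -6*u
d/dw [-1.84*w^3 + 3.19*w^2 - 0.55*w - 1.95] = -5.52*w^2 + 6.38*w - 0.55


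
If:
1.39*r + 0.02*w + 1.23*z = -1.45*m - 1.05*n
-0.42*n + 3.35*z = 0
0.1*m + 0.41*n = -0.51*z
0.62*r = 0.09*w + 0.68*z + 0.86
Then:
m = -37.802380952381*z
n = 7.97619047619048*z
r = 29.6898961038961*z + 0.125090909090909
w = 196.97483982684*z - 8.69381818181818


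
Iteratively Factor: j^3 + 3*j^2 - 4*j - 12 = (j + 2)*(j^2 + j - 6) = (j + 2)*(j + 3)*(j - 2)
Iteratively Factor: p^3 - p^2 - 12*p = (p + 3)*(p^2 - 4*p) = p*(p + 3)*(p - 4)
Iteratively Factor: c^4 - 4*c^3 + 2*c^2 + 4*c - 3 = (c + 1)*(c^3 - 5*c^2 + 7*c - 3) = (c - 3)*(c + 1)*(c^2 - 2*c + 1) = (c - 3)*(c - 1)*(c + 1)*(c - 1)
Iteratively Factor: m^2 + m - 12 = (m - 3)*(m + 4)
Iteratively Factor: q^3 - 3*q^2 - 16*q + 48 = (q - 4)*(q^2 + q - 12) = (q - 4)*(q - 3)*(q + 4)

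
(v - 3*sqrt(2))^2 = v^2 - 6*sqrt(2)*v + 18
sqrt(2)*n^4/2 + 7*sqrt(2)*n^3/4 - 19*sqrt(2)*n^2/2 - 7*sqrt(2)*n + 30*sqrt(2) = (n - 5/2)*(n - 2)*(n + 6)*(sqrt(2)*n/2 + sqrt(2))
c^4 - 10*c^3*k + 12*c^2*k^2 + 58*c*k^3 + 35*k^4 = (c - 7*k)*(c - 5*k)*(c + k)^2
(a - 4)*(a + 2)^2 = a^3 - 12*a - 16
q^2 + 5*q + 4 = (q + 1)*(q + 4)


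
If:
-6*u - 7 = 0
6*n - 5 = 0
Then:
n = 5/6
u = -7/6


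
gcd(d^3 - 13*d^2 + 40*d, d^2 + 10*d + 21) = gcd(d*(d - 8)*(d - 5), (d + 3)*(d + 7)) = 1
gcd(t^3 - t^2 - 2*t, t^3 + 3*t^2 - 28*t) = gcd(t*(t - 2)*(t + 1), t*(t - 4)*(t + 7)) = t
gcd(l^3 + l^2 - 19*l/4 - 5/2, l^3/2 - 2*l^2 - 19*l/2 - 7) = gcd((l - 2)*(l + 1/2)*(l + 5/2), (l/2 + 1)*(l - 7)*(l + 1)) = 1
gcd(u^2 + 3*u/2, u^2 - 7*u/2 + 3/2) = 1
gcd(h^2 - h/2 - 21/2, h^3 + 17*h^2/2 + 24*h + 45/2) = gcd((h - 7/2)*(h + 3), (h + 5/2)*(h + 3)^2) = h + 3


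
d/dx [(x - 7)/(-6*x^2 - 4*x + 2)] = (3*x^2 - 42*x - 13)/(2*(9*x^4 + 12*x^3 - 2*x^2 - 4*x + 1))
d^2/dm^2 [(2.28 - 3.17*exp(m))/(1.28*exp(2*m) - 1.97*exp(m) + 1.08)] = (-5.193728*exp(4*m) + 6.948736*exp(3*m) + 9.04550400000002*exp(2*m) - 10.503528*exp(m) + 1.15344)*exp(m)/(2.097152*exp(6*m) - 9.682944*exp(5*m) + 20.211072*exp(4*m) - 23.985341*exp(3*m) + 17.053092*exp(2*m) - 6.893424*exp(m) + 1.259712)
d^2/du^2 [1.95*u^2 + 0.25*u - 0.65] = 3.90000000000000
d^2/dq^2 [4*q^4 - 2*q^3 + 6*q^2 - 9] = 48*q^2 - 12*q + 12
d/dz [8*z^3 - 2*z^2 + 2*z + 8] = 24*z^2 - 4*z + 2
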